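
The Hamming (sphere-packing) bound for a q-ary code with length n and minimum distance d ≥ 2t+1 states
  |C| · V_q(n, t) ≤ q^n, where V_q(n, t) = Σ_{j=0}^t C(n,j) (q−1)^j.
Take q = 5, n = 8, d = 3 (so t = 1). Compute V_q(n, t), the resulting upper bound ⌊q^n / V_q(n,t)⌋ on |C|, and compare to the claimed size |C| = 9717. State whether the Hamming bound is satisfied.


V_q(n, t) = 33, q^n = 390625, Hamming bound = 11837, |C| = 9717 ≤ bound (satisfied).

Step 1: Compute V_q(n, t) = Σ_{j=0}^1 C(n, j) (q−1)^j.
  j = 0: C(8,0)·(4)^0 = 1·1 = 1.
  j = 1: C(8,1)·(4)^1 = 8·4 = 32.
  V_q(n, t) = 1 + 32 = 33.
Step 2: q^n = 5^8 = 390625.
Step 3: Hamming bound ⌊q^n / V_q(n,t)⌋ = ⌊390625/33⌋ = 11837.
Step 4: Compare |C| = 9717 to 11837: satisfied.
The claimed |C| lies below the Hamming bound.


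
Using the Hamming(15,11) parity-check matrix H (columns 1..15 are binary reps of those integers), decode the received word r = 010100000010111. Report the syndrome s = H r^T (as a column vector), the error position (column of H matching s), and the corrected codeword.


s = (0, 0, 0, 1)^T, error position = 1, corrected codeword c = 110100000010111

Compute s = H r^T mod 2 one row at a time:
  s_1 = 0 + 0 + 0 + 1 + 0 + 1 + 1 + 1 = 4 ≡ 0 (mod 2).
  s_2 = 1 + 0 + 0 + 0 + 0 + 1 + 1 + 1 = 4 ≡ 0 (mod 2).
  s_3 = 1 + 0 + 0 + 0 + 0 + 1 + 1 + 1 = 4 ≡ 0 (mod 2).
  s_4 = 0 + 0 + 0 + 0 + 0 + 1 + 1 + 1 = 3 ≡ 1 (mod 2).
s = (0, 0, 0, 1)^T — this equals column 1 of H (binary 0001), so error is at position 1.
Correct: flip bit 1 of r = 010100000010111 to get c = 110100000010111.


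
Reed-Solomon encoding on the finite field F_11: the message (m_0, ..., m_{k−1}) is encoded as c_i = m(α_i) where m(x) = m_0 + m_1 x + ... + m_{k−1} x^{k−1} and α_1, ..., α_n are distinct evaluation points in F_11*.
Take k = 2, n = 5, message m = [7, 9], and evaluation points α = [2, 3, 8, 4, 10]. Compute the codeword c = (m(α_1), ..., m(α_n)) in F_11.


c = [3, 1, 2, 10, 9]

Message polynomial: m(x) = 7 + 9·x (mod 11).
For each evaluation point α_i, compute m(α_i) mod 11:
  α_1 = 2: Horner steps 9 → 3, so m(2) = 3.
  α_2 = 3: Horner steps 9 → 1, so m(3) = 1.
  α_3 = 8: Horner steps 9 → 2, so m(8) = 2.
  α_4 = 4: Horner steps 9 → 10, so m(4) = 10.
  α_5 = 10: Horner steps 9 → 9, so m(10) = 9.
Codeword c = [3, 1, 2, 10, 9] ∈ F_11^5.


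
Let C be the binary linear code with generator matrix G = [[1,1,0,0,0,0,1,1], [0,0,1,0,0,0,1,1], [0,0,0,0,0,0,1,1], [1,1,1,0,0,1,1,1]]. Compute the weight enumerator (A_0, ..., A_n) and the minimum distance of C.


Weight distribution: A_0 = 1, A_1 = 2, A_2 = 3, A_3 = 4, A_4 = 3, A_5 = 2, A_6 = 1. Minimum distance d = 1.

Enumerate all 2^4 = 16 messages m ∈ F_2^4.
For each, compute codeword c = mG in F_2^8, then tally its weight.
  m = 0000 → c = 00000000, weight = 0.
  m = 1000 → c = 11000011, weight = 4.
  m = 0100 → c = 00100011, weight = 3.
  m = 1100 → c = 11100000, weight = 3.
  m = 0010 → c = 00000011, weight = 2.
  m = 1010 → c = 11000000, weight = 2.
  m = 0110 → c = 00100000, weight = 1.
  m = 1110 → c = 11100011, weight = 5.
  m = 0001 → c = 11100111, weight = 6.
  m = 1001 → c = 00100100, weight = 2.
  m = 0101 → c = 11000100, weight = 3.
  m = 1101 → c = 00000111, weight = 3.
  m = 0011 → c = 11100100, weight = 4.
  m = 1011 → c = 00100111, weight = 4.
  m = 0111 → c = 11000111, weight = 5.
  m = 1111 → c = 00000100, weight = 1.
Tally weights:
  weight 0: 1 codewords.
  weight 1: 2 codewords.
  weight 2: 3 codewords.
  weight 3: 4 codewords.
  weight 4: 3 codewords.
  weight 5: 2 codewords.
  weight 6: 1 codewords.
Minimum distance d = smallest w > 0 with A_w > 0 = 1.
Sanity: Σ A_w = 16 = 2^4 = 16 ✓.


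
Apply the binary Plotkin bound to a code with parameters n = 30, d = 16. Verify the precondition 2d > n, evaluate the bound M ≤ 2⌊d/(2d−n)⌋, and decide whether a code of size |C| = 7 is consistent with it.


Plotkin bound M ≤ 16; given |C| = 7 ≤ bound (satisfied).

Check applicability: 2d = 32, n = 30.
2d − n = 2 > 0, so Plotkin applies.
Compute d/(2d−n) = 16/2 ≈ 8.0000.
⌊d/(2d−n)⌋ = 8.
Plotkin bound: M ≤ 2·8 = 16.
Given |C| = 7, check: satisfied.
This |C| is below the Plotkin bound.


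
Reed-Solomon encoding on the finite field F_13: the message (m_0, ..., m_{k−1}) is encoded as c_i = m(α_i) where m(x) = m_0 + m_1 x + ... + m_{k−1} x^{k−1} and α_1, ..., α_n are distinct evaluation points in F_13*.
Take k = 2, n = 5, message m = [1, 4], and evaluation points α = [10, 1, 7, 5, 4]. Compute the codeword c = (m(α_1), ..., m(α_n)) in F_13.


c = [2, 5, 3, 8, 4]

Message polynomial: m(x) = 1 + 4·x (mod 13).
For each evaluation point α_i, compute m(α_i) mod 13:
  α_1 = 10: Horner steps 4 → 2, so m(10) = 2.
  α_2 = 1: Horner steps 4 → 5, so m(1) = 5.
  α_3 = 7: Horner steps 4 → 3, so m(7) = 3.
  α_4 = 5: Horner steps 4 → 8, so m(5) = 8.
  α_5 = 4: Horner steps 4 → 4, so m(4) = 4.
Codeword c = [2, 5, 3, 8, 4] ∈ F_13^5.


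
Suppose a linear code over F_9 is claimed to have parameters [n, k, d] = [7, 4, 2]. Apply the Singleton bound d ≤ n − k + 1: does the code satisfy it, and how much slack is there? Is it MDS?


Singleton RHS = n − k + 1 = 4, slack = 2, bound satisfied, not MDS.

Singleton bound: d ≤ n − k + 1.
Here n = 7, k = 4, so n − k + 1 = 4.
Given d = 2, check d ≤ 4: YES.
Slack = (n − k + 1) − d = 2.
The code is NOT MDS (slack = 2 > 0).
Description: the claimed parameters are [7, 4, 2]_9; such a code would be non-MDS.


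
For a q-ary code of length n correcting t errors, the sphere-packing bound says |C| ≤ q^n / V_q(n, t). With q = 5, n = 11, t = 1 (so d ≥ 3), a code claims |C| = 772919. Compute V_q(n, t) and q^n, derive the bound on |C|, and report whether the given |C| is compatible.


V_q(n, t) = 45, q^n = 48828125, Hamming bound = 1085069, |C| = 772919 ≤ bound (satisfied).

Step 1: Compute V_q(n, t) = Σ_{j=0}^1 C(n, j) (q−1)^j.
  j = 0: C(11,0)·(4)^0 = 1·1 = 1.
  j = 1: C(11,1)·(4)^1 = 11·4 = 44.
  V_q(n, t) = 1 + 44 = 45.
Step 2: q^n = 5^11 = 48828125.
Step 3: Hamming bound ⌊q^n / V_q(n,t)⌋ = ⌊48828125/45⌋ = 1085069.
Step 4: Compare |C| = 772919 to 1085069: satisfied.
The claimed |C| lies below the Hamming bound.


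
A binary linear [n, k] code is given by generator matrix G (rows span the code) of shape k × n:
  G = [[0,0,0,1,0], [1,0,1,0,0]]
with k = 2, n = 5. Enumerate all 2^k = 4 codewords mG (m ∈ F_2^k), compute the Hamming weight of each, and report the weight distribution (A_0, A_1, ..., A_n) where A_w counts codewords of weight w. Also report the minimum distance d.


Weight distribution: A_0 = 1, A_1 = 1, A_2 = 1, A_3 = 1. Minimum distance d = 1.

Enumerate all 2^2 = 4 messages m ∈ F_2^2.
For each, compute codeword c = mG in F_2^5, then tally its weight.
  m = 00 → c = 00000, weight = 0.
  m = 10 → c = 00010, weight = 1.
  m = 01 → c = 10100, weight = 2.
  m = 11 → c = 10110, weight = 3.
Tally weights:
  weight 0: 1 codewords.
  weight 1: 1 codewords.
  weight 2: 1 codewords.
  weight 3: 1 codewords.
Minimum distance d = smallest w > 0 with A_w > 0 = 1.
Sanity: Σ A_w = 4 = 2^2 = 4 ✓.


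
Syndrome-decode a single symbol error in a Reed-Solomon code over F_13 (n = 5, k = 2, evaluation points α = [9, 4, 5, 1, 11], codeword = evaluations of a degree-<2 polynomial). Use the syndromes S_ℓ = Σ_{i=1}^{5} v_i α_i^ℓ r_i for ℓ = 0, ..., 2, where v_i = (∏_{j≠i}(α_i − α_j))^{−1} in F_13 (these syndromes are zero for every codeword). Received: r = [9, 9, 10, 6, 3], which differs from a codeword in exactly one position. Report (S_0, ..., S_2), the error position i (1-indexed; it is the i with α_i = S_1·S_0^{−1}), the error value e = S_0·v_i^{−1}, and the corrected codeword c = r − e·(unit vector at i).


S = (12, 4, 10), error at position 1, error magnitude e = 8, c = [1, 9, 10, 6, 3].

Step 1: column multipliers v_i = (∏_{j≠i}(α_i − α_j))^{−1} mod 13.
  i = 1 (α = 9): (9−4)(9−5)(9−1)(9−11) = 5·4·8·(−2) = −320 ≡ 5, so v_1 = 5^{−1} = 8 (mod 13).
  i = 2 (α = 4): (4−9)(4−5)(4−1)(4−11) = (−5)·(−1)·3·(−7) = −105 ≡ 12, so v_2 = 12^{−1} = 12 (mod 13).
  i = 3 (α = 5): (5−9)(5−4)(5−1)(5−11) = (−4)·1·4·(−6) = 96 ≡ 5, so v_3 = 5^{−1} = 8 (mod 13).
  i = 4 (α = 1): (1−9)(1−4)(1−5)(1−11) = (−8)·(−3)·(−4)·(−10) = 960 ≡ 11, so v_4 = 11^{−1} = 6 (mod 13).
  i = 5 (α = 11): (11−9)(11−4)(11−5)(11−1) = 2·7·6·10 = 840 ≡ 8, so v_5 = 8^{−1} = 5 (mod 13).
  v = [8, 12, 8, 6, 5].
Step 2: syndromes of r = [9, 9, 10, 6, 3] (all sums mod 13).
  S_0 = Σ v_i r_i = 8·9 + 12·9 + 8·10 + 6·6 + 5·3 = 311 ≡ 12.
  S_1 = Σ v_i α_i r_i = 8·9·9 + 12·4·9 + 8·5·10 + 6·1·6 + 5·11·3 = 1681 ≡ 4.
  α_i^2 mod 13 = [3, 3, 12, 1, 4].
  S_2 = Σ v_i α_i^2 r_i = 8·3·9 + 12·3·9 + 8·12·10 + 6·1·6 + 5·4·3 = 1596 ≡ 10.
  S = (12, 4, 10) ≠ 0, so r is not a codeword (an error is present).
Step 3: locate the error. For a single error e at position i, S_ℓ = v_i·e·α_i^ℓ, so α_err = S_1/S_0.
  S_0^{−1} = 12^{−1} = 12 (mod 13), so α_err = 4·12 = 48 ≡ 9 = α_1. Error position i = 1.
  Consistency check: S_2/S_1 = 10·10 = 100 ≡ 9 = α_err ✓ (single-error assumption holds).
Step 4: error magnitude e = S_0/v_1 = S_0·∏_{j≠1}(α_1 − α_j) = 12·5 = 60 ≡ 8 (mod 13).
Step 5: correct position 1: c_1 = r_1 − e = 9 − 8 ≡ 1 (mod 13). Hence c = [1, 9, 10, 6, 3].
  Check: interpolating c through the α_i gives m(x) = 5 + 1·x (degree < 2) with m(α_i) = c_i for every i, so c is indeed a codeword.


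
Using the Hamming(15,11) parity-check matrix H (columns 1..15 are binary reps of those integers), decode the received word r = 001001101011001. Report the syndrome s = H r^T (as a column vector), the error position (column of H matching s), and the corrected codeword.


s = (0, 0, 1, 1)^T, error position = 3, corrected codeword c = 000001101011001

Compute s = H r^T mod 2 one row at a time:
  s_1 = 0 + 1 + 0 + 1 + 1 + 0 + 0 + 1 = 4 ≡ 0 (mod 2).
  s_2 = 0 + 0 + 1 + 1 + 1 + 0 + 0 + 1 = 4 ≡ 0 (mod 2).
  s_3 = 0 + 1 + 1 + 1 + 0 + 1 + 0 + 1 = 5 ≡ 1 (mod 2).
  s_4 = 0 + 1 + 0 + 1 + 1 + 1 + 0 + 1 = 5 ≡ 1 (mod 2).
s = (0, 0, 1, 1)^T — this equals column 3 of H (binary 0011), so error is at position 3.
Correct: flip bit 3 of r = 001001101011001 to get c = 000001101011001.


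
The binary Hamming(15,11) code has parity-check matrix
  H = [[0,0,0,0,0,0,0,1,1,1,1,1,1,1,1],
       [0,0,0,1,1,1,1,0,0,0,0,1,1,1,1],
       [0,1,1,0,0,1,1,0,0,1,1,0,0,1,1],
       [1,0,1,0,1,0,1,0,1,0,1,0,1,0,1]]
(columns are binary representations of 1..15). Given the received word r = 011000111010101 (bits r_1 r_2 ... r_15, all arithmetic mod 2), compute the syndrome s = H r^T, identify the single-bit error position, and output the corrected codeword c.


s = (1, 1, 1, 0)^T, error position = 14, corrected codeword c = 011000111010111

Compute s = H r^T mod 2 one row at a time:
  s_1 = 1 + 1 + 0 + 1 + 0 + 1 + 0 + 1 = 5 ≡ 1 (mod 2).
  s_2 = 0 + 0 + 0 + 1 + 0 + 1 + 0 + 1 = 3 ≡ 1 (mod 2).
  s_3 = 1 + 1 + 0 + 1 + 0 + 1 + 0 + 1 = 5 ≡ 1 (mod 2).
  s_4 = 0 + 1 + 0 + 1 + 1 + 1 + 1 + 1 = 6 ≡ 0 (mod 2).
s = (1, 1, 1, 0)^T — this equals column 14 of H (binary 1110), so error is at position 14.
Correct: flip bit 14 of r = 011000111010101 to get c = 011000111010111.


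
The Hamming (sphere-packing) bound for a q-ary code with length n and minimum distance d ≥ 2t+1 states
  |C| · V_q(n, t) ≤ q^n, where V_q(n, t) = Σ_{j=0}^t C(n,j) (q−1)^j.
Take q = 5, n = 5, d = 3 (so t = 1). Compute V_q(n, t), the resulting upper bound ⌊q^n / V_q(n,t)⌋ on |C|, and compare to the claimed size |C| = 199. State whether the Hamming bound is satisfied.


V_q(n, t) = 21, q^n = 3125, Hamming bound = 148, |C| = 199 > bound (violated).

Step 1: Compute V_q(n, t) = Σ_{j=0}^1 C(n, j) (q−1)^j.
  j = 0: C(5,0)·(4)^0 = 1·1 = 1.
  j = 1: C(5,1)·(4)^1 = 5·4 = 20.
  V_q(n, t) = 1 + 20 = 21.
Step 2: q^n = 5^5 = 3125.
Step 3: Hamming bound ⌊q^n / V_q(n,t)⌋ = ⌊3125/21⌋ = 148.
Step 4: Compare |C| = 199 to 148: violated.
The claimed |C| lies above the Hamming bound, so no 5-ary code of length 5 with d ≥ 3 can have 199 codewords.


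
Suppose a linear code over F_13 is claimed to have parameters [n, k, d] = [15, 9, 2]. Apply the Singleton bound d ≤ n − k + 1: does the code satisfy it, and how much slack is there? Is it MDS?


Singleton RHS = n − k + 1 = 7, slack = 5, bound satisfied, not MDS.

Singleton bound: d ≤ n − k + 1.
Here n = 15, k = 9, so n − k + 1 = 7.
Given d = 2, check d ≤ 7: YES.
Slack = (n − k + 1) − d = 5.
The code is NOT MDS (slack = 5 > 0).
Description: the claimed parameters are [15, 9, 2]_13; such a code would be non-MDS.


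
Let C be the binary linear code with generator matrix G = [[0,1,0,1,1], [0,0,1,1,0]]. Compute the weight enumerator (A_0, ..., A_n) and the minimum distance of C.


Weight distribution: A_0 = 1, A_2 = 1, A_3 = 2. Minimum distance d = 2.

Enumerate all 2^2 = 4 messages m ∈ F_2^2.
For each, compute codeword c = mG in F_2^5, then tally its weight.
  m = 00 → c = 00000, weight = 0.
  m = 10 → c = 01011, weight = 3.
  m = 01 → c = 00110, weight = 2.
  m = 11 → c = 01101, weight = 3.
Tally weights:
  weight 0: 1 codewords.
  weight 2: 1 codewords.
  weight 3: 2 codewords.
Minimum distance d = smallest w > 0 with A_w > 0 = 2.
Sanity: Σ A_w = 4 = 2^2 = 4 ✓.


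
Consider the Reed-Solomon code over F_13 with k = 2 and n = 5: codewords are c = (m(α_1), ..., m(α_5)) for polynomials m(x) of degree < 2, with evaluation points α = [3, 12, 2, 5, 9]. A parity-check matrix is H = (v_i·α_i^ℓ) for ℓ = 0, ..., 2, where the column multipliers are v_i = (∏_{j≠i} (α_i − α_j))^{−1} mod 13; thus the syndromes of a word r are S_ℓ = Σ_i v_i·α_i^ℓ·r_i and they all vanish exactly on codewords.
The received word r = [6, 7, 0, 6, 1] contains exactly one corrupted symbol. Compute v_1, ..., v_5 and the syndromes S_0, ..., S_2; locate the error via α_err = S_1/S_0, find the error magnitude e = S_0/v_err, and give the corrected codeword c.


S = (12, 10, 4), error at position 1, error magnitude e = 4, c = [2, 7, 0, 6, 1].

Step 1: column multipliers v_i = (∏_{j≠i}(α_i − α_j))^{−1} mod 13.
  i = 1 (α = 3): (3−12)(3−2)(3−5)(3−9) = (−9)·1·(−2)·(−6) = −108 ≡ 9, so v_1 = 9^{−1} = 3 (mod 13).
  i = 2 (α = 12): (12−3)(12−2)(12−5)(12−9) = 9·10·7·3 = 1890 ≡ 5, so v_2 = 5^{−1} = 8 (mod 13).
  i = 3 (α = 2): (2−3)(2−12)(2−5)(2−9) = (−1)·(−10)·(−3)·(−7) = 210 ≡ 2, so v_3 = 2^{−1} = 7 (mod 13).
  i = 4 (α = 5): (5−3)(5−12)(5−2)(5−9) = 2·(−7)·3·(−4) = 168 ≡ 12, so v_4 = 12^{−1} = 12 (mod 13).
  i = 5 (α = 9): (9−3)(9−12)(9−2)(9−5) = 6·(−3)·7·4 = −504 ≡ 3, so v_5 = 3^{−1} = 9 (mod 13).
  v = [3, 8, 7, 12, 9].
Step 2: syndromes of r = [6, 7, 0, 6, 1] (all sums mod 13).
  S_0 = Σ v_i r_i = 3·6 + 8·7 + 7·0 + 12·6 + 9·1 = 155 ≡ 12.
  S_1 = Σ v_i α_i r_i = 3·3·6 + 8·12·7 + 7·2·0 + 12·5·6 + 9·9·1 = 1167 ≡ 10.
  α_i^2 mod 13 = [9, 1, 4, 12, 3].
  S_2 = Σ v_i α_i^2 r_i = 3·9·6 + 8·1·7 + 7·4·0 + 12·12·6 + 9·3·1 = 1109 ≡ 4.
  S = (12, 10, 4) ≠ 0, so r is not a codeword (an error is present).
Step 3: locate the error. For a single error e at position i, S_ℓ = v_i·e·α_i^ℓ, so α_err = S_1/S_0.
  S_0^{−1} = 12^{−1} = 12 (mod 13), so α_err = 10·12 = 120 ≡ 3 = α_1. Error position i = 1.
  Consistency check: S_2/S_1 = 4·4 = 16 ≡ 3 = α_err ✓ (single-error assumption holds).
Step 4: error magnitude e = S_0/v_1 = S_0·∏_{j≠1}(α_1 − α_j) = 12·9 = 108 ≡ 4 (mod 13).
Step 5: correct position 1: c_1 = r_1 − e = 6 − 4 ≡ 2 (mod 13). Hence c = [2, 7, 0, 6, 1].
  Check: interpolating c through the α_i gives m(x) = 9 + 2·x (degree < 2) with m(α_i) = c_i for every i, so c is indeed a codeword.


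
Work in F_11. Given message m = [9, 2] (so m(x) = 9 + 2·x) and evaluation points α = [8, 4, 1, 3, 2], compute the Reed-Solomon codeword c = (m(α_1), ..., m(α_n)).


c = [3, 6, 0, 4, 2]

Message polynomial: m(x) = 9 + 2·x (mod 11).
For each evaluation point α_i, compute m(α_i) mod 11:
  α_1 = 8: Horner steps 2 → 3, so m(8) = 3.
  α_2 = 4: Horner steps 2 → 6, so m(4) = 6.
  α_3 = 1: Horner steps 2 → 0, so m(1) = 0.
  α_4 = 3: Horner steps 2 → 4, so m(3) = 4.
  α_5 = 2: Horner steps 2 → 2, so m(2) = 2.
Codeword c = [3, 6, 0, 4, 2] ∈ F_11^5.


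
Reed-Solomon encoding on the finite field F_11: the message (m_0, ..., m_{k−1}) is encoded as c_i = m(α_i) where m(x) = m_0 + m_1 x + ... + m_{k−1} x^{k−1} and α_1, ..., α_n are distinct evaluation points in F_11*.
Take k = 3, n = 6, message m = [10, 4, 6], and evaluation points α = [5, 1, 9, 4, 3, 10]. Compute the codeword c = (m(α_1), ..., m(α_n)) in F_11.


c = [4, 9, 4, 1, 10, 1]

Message polynomial: m(x) = 10 + 4·x + 6·x^2 (mod 11).
For each evaluation point α_i, compute m(α_i) mod 11:
  α_1 = 5: Horner steps 6 → 1 → 4, so m(5) = 4.
  α_2 = 1: Horner steps 6 → 10 → 9, so m(1) = 9.
  α_3 = 9: Horner steps 6 → 3 → 4, so m(9) = 4.
  α_4 = 4: Horner steps 6 → 6 → 1, so m(4) = 1.
  α_5 = 3: Horner steps 6 → 0 → 10, so m(3) = 10.
  α_6 = 10: Horner steps 6 → 9 → 1, so m(10) = 1.
Codeword c = [4, 9, 4, 1, 10, 1] ∈ F_11^6.


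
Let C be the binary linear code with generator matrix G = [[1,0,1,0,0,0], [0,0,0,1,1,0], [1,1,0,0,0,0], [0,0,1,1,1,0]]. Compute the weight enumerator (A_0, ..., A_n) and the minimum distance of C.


Weight distribution: A_0 = 1, A_1 = 3, A_2 = 4, A_3 = 4, A_4 = 3, A_5 = 1. Minimum distance d = 1.

Enumerate all 2^4 = 16 messages m ∈ F_2^4.
For each, compute codeword c = mG in F_2^6, then tally its weight.
  m = 0000 → c = 000000, weight = 0.
  m = 1000 → c = 101000, weight = 2.
  m = 0100 → c = 000110, weight = 2.
  m = 1100 → c = 101110, weight = 4.
  m = 0010 → c = 110000, weight = 2.
  m = 1010 → c = 011000, weight = 2.
  m = 0110 → c = 110110, weight = 4.
  m = 1110 → c = 011110, weight = 4.
  m = 0001 → c = 001110, weight = 3.
  m = 1001 → c = 100110, weight = 3.
  m = 0101 → c = 001000, weight = 1.
  m = 1101 → c = 100000, weight = 1.
  m = 0011 → c = 111110, weight = 5.
  m = 1011 → c = 010110, weight = 3.
  m = 0111 → c = 111000, weight = 3.
  m = 1111 → c = 010000, weight = 1.
Tally weights:
  weight 0: 1 codewords.
  weight 1: 3 codewords.
  weight 2: 4 codewords.
  weight 3: 4 codewords.
  weight 4: 3 codewords.
  weight 5: 1 codewords.
Minimum distance d = smallest w > 0 with A_w > 0 = 1.
Sanity: Σ A_w = 16 = 2^4 = 16 ✓.


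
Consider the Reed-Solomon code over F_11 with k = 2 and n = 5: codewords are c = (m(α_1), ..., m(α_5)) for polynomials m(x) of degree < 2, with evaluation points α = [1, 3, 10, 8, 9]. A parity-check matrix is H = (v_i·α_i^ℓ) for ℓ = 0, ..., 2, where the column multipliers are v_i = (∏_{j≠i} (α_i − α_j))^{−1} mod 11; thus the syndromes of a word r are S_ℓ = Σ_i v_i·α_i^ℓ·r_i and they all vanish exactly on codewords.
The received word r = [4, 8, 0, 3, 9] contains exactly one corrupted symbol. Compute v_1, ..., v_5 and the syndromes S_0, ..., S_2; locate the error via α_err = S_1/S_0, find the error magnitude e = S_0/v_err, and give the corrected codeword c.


S = (10, 3, 2), error at position 4, error magnitude e = 7, c = [4, 8, 0, 7, 9].

Step 1: column multipliers v_i = (∏_{j≠i}(α_i − α_j))^{−1} mod 11.
  i = 1 (α = 1): (1−3)(1−10)(1−8)(1−9) = (−2)·(−9)·(−7)·(−8) = 1008 ≡ 7, so v_1 = 7^{−1} = 8 (mod 11).
  i = 2 (α = 3): (3−1)(3−10)(3−8)(3−9) = 2·(−7)·(−5)·(−6) = −420 ≡ 9, so v_2 = 9^{−1} = 5 (mod 11).
  i = 3 (α = 10): (10−1)(10−3)(10−8)(10−9) = 9·7·2·1 = 126 ≡ 5, so v_3 = 5^{−1} = 9 (mod 11).
  i = 4 (α = 8): (8−1)(8−3)(8−10)(8−9) = 7·5·(−2)·(−1) = 70 ≡ 4, so v_4 = 4^{−1} = 3 (mod 11).
  i = 5 (α = 9): (9−1)(9−3)(9−10)(9−8) = 8·6·(−1)·1 = −48 ≡ 7, so v_5 = 7^{−1} = 8 (mod 11).
  v = [8, 5, 9, 3, 8].
Step 2: syndromes of r = [4, 8, 0, 3, 9] (all sums mod 11).
  S_0 = Σ v_i r_i = 8·4 + 5·8 + 9·0 + 3·3 + 8·9 = 153 ≡ 10.
  S_1 = Σ v_i α_i r_i = 8·1·4 + 5·3·8 + 9·10·0 + 3·8·3 + 8·9·9 = 872 ≡ 3.
  α_i^2 mod 11 = [1, 9, 1, 9, 4].
  S_2 = Σ v_i α_i^2 r_i = 8·1·4 + 5·9·8 + 9·1·0 + 3·9·3 + 8·4·9 = 761 ≡ 2.
  S = (10, 3, 2) ≠ 0, so r is not a codeword (an error is present).
Step 3: locate the error. For a single error e at position i, S_ℓ = v_i·e·α_i^ℓ, so α_err = S_1/S_0.
  S_0^{−1} = 10^{−1} = 10 (mod 11), so α_err = 3·10 = 30 ≡ 8 = α_4. Error position i = 4.
  Consistency check: S_2/S_1 = 2·4 = 8 ≡ 8 = α_err ✓ (single-error assumption holds).
Step 4: error magnitude e = S_0/v_4 = S_0·∏_{j≠4}(α_4 − α_j) = 10·4 = 40 ≡ 7 (mod 11).
Step 5: correct position 4: c_4 = r_4 − e = 3 − 7 ≡ 7 (mod 11). Hence c = [4, 8, 0, 7, 9].
  Check: interpolating c through the α_i gives m(x) = 2 + 2·x (degree < 2) with m(α_i) = c_i for every i, so c is indeed a codeword.


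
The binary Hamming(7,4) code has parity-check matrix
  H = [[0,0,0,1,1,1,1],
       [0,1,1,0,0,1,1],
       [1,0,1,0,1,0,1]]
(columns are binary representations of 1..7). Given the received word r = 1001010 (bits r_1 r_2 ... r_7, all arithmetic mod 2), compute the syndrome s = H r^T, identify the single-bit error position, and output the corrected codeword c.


s = (0, 1, 1)^T, error position = 3, corrected codeword c = 1011010

Compute s = H r^T mod 2 one row at a time:
  s_1 = 1 + 0 + 1 + 0 = 2 ≡ 0 (mod 2).
  s_2 = 0 + 0 + 1 + 0 = 1 ≡ 1 (mod 2).
  s_3 = 1 + 0 + 0 + 0 = 1 ≡ 1 (mod 2).
s = (0, 1, 1)^T — this equals column 3 of H (binary 011), so error is at position 3.
Correct: flip bit 3 of r = 1001010 to get c = 1011010.


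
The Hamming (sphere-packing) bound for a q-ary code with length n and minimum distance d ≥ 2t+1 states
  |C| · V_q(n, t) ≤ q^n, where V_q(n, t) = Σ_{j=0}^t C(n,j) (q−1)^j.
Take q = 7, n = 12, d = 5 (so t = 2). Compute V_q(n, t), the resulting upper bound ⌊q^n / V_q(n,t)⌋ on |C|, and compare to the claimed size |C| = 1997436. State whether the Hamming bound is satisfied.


V_q(n, t) = 2449, q^n = 13841287201, Hamming bound = 5651811, |C| = 1997436 ≤ bound (satisfied).

Step 1: Compute V_q(n, t) = Σ_{j=0}^2 C(n, j) (q−1)^j.
  j = 0: C(12,0)·(6)^0 = 1·1 = 1.
  j = 1: C(12,1)·(6)^1 = 12·6 = 72.
  j = 2: C(12,2)·(6)^2 = 66·36 = 2376.
  V_q(n, t) = 1 + 72 + 2376 = 2449.
Step 2: q^n = 7^12 = 13841287201.
Step 3: Hamming bound ⌊q^n / V_q(n,t)⌋ = ⌊13841287201/2449⌋ = 5651811.
Step 4: Compare |C| = 1997436 to 5651811: satisfied.
The claimed |C| lies below the Hamming bound.


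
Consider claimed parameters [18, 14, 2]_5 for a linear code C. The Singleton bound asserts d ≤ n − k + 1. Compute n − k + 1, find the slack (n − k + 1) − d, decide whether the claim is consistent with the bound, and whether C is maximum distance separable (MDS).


Singleton RHS = n − k + 1 = 5, slack = 3, bound satisfied, not MDS.

Singleton bound: d ≤ n − k + 1.
Here n = 18, k = 14, so n − k + 1 = 5.
Given d = 2, check d ≤ 5: YES.
Slack = (n − k + 1) − d = 3.
The code is NOT MDS (slack = 3 > 0).
Description: the claimed parameters are [18, 14, 2]_5; such a code would be non-MDS.


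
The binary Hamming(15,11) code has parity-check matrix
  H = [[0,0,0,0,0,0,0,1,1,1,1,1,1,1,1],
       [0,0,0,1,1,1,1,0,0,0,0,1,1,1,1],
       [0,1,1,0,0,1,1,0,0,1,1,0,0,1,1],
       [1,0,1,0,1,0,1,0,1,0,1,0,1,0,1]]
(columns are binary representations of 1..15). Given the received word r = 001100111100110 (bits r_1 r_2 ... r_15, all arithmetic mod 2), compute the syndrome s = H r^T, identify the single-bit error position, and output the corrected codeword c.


s = (1, 0, 0, 0)^T, error position = 8, corrected codeword c = 001100101100110

Compute s = H r^T mod 2 one row at a time:
  s_1 = 1 + 1 + 1 + 0 + 0 + 1 + 1 + 0 = 5 ≡ 1 (mod 2).
  s_2 = 1 + 0 + 0 + 1 + 0 + 1 + 1 + 0 = 4 ≡ 0 (mod 2).
  s_3 = 0 + 1 + 0 + 1 + 1 + 0 + 1 + 0 = 4 ≡ 0 (mod 2).
  s_4 = 0 + 1 + 0 + 1 + 1 + 0 + 1 + 0 = 4 ≡ 0 (mod 2).
s = (1, 0, 0, 0)^T — this equals column 8 of H (binary 1000), so error is at position 8.
Correct: flip bit 8 of r = 001100111100110 to get c = 001100101100110.


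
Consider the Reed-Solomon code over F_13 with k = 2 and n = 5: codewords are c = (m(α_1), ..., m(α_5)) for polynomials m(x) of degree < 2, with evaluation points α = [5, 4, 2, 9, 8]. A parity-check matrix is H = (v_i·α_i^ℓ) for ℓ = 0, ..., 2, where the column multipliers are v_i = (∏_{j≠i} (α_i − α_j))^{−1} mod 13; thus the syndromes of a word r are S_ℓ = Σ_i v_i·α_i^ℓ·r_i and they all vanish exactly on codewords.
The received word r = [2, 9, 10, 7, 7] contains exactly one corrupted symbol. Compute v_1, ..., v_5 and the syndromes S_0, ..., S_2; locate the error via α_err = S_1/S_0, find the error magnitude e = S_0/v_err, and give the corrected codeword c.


S = (2, 5, 6), error at position 4, error magnitude e = 7, c = [2, 9, 10, 0, 7].

Step 1: column multipliers v_i = (∏_{j≠i}(α_i − α_j))^{−1} mod 13.
  i = 1 (α = 5): (5−4)(5−2)(5−9)(5−8) = 1·3·(−4)·(−3) = 36 ≡ 10, so v_1 = 10^{−1} = 4 (mod 13).
  i = 2 (α = 4): (4−5)(4−2)(4−9)(4−8) = (−1)·2·(−5)·(−4) = −40 ≡ 12, so v_2 = 12^{−1} = 12 (mod 13).
  i = 3 (α = 2): (2−5)(2−4)(2−9)(2−8) = (−3)·(−2)·(−7)·(−6) = 252 ≡ 5, so v_3 = 5^{−1} = 8 (mod 13).
  i = 4 (α = 9): (9−5)(9−4)(9−2)(9−8) = 4·5·7·1 = 140 ≡ 10, so v_4 = 10^{−1} = 4 (mod 13).
  i = 5 (α = 8): (8−5)(8−4)(8−2)(8−9) = 3·4·6·(−1) = −72 ≡ 6, so v_5 = 6^{−1} = 11 (mod 13).
  v = [4, 12, 8, 4, 11].
Step 2: syndromes of r = [2, 9, 10, 7, 7] (all sums mod 13).
  S_0 = Σ v_i r_i = 4·2 + 12·9 + 8·10 + 4·7 + 11·7 = 301 ≡ 2.
  S_1 = Σ v_i α_i r_i = 4·5·2 + 12·4·9 + 8·2·10 + 4·9·7 + 11·8·7 = 1500 ≡ 5.
  α_i^2 mod 13 = [12, 3, 4, 3, 12].
  S_2 = Σ v_i α_i^2 r_i = 4·12·2 + 12·3·9 + 8·4·10 + 4·3·7 + 11·12·7 = 1748 ≡ 6.
  S = (2, 5, 6) ≠ 0, so r is not a codeword (an error is present).
Step 3: locate the error. For a single error e at position i, S_ℓ = v_i·e·α_i^ℓ, so α_err = S_1/S_0.
  S_0^{−1} = 2^{−1} = 7 (mod 13), so α_err = 5·7 = 35 ≡ 9 = α_4. Error position i = 4.
  Consistency check: S_2/S_1 = 6·8 = 48 ≡ 9 = α_err ✓ (single-error assumption holds).
Step 4: error magnitude e = S_0/v_4 = S_0·∏_{j≠4}(α_4 − α_j) = 2·10 = 20 ≡ 7 (mod 13).
Step 5: correct position 4: c_4 = r_4 − e = 7 − 7 ≡ 0 (mod 13). Hence c = [2, 9, 10, 0, 7].
  Check: interpolating c through the α_i gives m(x) = 11 + 6·x (degree < 2) with m(α_i) = c_i for every i, so c is indeed a codeword.


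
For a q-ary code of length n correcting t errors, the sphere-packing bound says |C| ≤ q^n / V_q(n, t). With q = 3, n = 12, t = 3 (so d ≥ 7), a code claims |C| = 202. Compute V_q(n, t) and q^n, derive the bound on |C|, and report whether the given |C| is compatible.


V_q(n, t) = 2049, q^n = 531441, Hamming bound = 259, |C| = 202 ≤ bound (satisfied).

Step 1: Compute V_q(n, t) = Σ_{j=0}^3 C(n, j) (q−1)^j.
  j = 0: C(12,0)·(2)^0 = 1·1 = 1.
  j = 1: C(12,1)·(2)^1 = 12·2 = 24.
  j = 2: C(12,2)·(2)^2 = 66·4 = 264.
  j = 3: C(12,3)·(2)^3 = 220·8 = 1760.
  V_q(n, t) = 1 + 24 + 264 + 1760 = 2049.
Step 2: q^n = 3^12 = 531441.
Step 3: Hamming bound ⌊q^n / V_q(n,t)⌋ = ⌊531441/2049⌋ = 259.
Step 4: Compare |C| = 202 to 259: satisfied.
The claimed |C| lies below the Hamming bound.


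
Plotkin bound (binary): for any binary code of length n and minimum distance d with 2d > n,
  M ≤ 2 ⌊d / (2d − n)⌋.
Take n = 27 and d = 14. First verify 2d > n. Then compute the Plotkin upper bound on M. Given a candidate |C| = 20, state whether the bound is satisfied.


Plotkin bound M ≤ 28; given |C| = 20 ≤ bound (satisfied).

Check applicability: 2d = 28, n = 27.
2d − n = 1 > 0, so Plotkin applies.
Compute d/(2d−n) = 14/1 ≈ 14.0000.
⌊d/(2d−n)⌋ = 14.
Plotkin bound: M ≤ 2·14 = 28.
Given |C| = 20, check: satisfied.
This |C| is below the Plotkin bound.


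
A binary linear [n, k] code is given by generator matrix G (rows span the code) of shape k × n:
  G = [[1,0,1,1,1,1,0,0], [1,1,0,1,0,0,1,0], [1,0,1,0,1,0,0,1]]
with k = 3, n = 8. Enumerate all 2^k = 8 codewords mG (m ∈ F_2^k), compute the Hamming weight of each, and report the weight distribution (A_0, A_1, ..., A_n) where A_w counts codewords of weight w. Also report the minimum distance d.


Weight distribution: A_0 = 1, A_3 = 1, A_4 = 2, A_5 = 3, A_6 = 1. Minimum distance d = 3.

Enumerate all 2^3 = 8 messages m ∈ F_2^3.
For each, compute codeword c = mG in F_2^8, then tally its weight.
  m = 000 → c = 00000000, weight = 0.
  m = 100 → c = 10111100, weight = 5.
  m = 010 → c = 11010010, weight = 4.
  m = 110 → c = 01101110, weight = 5.
  m = 001 → c = 10101001, weight = 4.
  m = 101 → c = 00010101, weight = 3.
  m = 011 → c = 01111011, weight = 6.
  m = 111 → c = 11000111, weight = 5.
Tally weights:
  weight 0: 1 codewords.
  weight 3: 1 codewords.
  weight 4: 2 codewords.
  weight 5: 3 codewords.
  weight 6: 1 codewords.
Minimum distance d = smallest w > 0 with A_w > 0 = 3.
Sanity: Σ A_w = 8 = 2^3 = 8 ✓.


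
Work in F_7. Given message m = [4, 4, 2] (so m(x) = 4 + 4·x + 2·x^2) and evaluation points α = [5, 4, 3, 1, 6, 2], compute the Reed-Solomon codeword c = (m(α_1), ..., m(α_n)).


c = [4, 3, 6, 3, 2, 6]

Message polynomial: m(x) = 4 + 4·x + 2·x^2 (mod 7).
For each evaluation point α_i, compute m(α_i) mod 7:
  α_1 = 5: Horner steps 2 → 0 → 4, so m(5) = 4.
  α_2 = 4: Horner steps 2 → 5 → 3, so m(4) = 3.
  α_3 = 3: Horner steps 2 → 3 → 6, so m(3) = 6.
  α_4 = 1: Horner steps 2 → 6 → 3, so m(1) = 3.
  α_5 = 6: Horner steps 2 → 2 → 2, so m(6) = 2.
  α_6 = 2: Horner steps 2 → 1 → 6, so m(2) = 6.
Codeword c = [4, 3, 6, 3, 2, 6] ∈ F_7^6.


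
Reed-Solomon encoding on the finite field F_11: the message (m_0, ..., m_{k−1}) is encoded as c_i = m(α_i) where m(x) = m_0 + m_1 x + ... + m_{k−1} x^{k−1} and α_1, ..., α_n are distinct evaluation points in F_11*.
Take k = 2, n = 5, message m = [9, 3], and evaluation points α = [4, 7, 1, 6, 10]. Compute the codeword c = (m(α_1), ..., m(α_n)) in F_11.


c = [10, 8, 1, 5, 6]

Message polynomial: m(x) = 9 + 3·x (mod 11).
For each evaluation point α_i, compute m(α_i) mod 11:
  α_1 = 4: Horner steps 3 → 10, so m(4) = 10.
  α_2 = 7: Horner steps 3 → 8, so m(7) = 8.
  α_3 = 1: Horner steps 3 → 1, so m(1) = 1.
  α_4 = 6: Horner steps 3 → 5, so m(6) = 5.
  α_5 = 10: Horner steps 3 → 6, so m(10) = 6.
Codeword c = [10, 8, 1, 5, 6] ∈ F_11^5.


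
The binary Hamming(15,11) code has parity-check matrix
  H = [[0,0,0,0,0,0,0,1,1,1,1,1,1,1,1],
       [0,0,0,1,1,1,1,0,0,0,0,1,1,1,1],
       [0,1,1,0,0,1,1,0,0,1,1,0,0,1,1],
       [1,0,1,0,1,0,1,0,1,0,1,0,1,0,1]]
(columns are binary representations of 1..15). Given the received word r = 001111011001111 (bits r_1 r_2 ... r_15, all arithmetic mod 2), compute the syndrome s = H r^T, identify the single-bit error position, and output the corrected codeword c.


s = (0, 1, 0, 1)^T, error position = 5, corrected codeword c = 001101011001111

Compute s = H r^T mod 2 one row at a time:
  s_1 = 1 + 1 + 0 + 0 + 1 + 1 + 1 + 1 = 6 ≡ 0 (mod 2).
  s_2 = 1 + 1 + 1 + 0 + 1 + 1 + 1 + 1 = 7 ≡ 1 (mod 2).
  s_3 = 0 + 1 + 1 + 0 + 0 + 0 + 1 + 1 = 4 ≡ 0 (mod 2).
  s_4 = 0 + 1 + 1 + 0 + 1 + 0 + 1 + 1 = 5 ≡ 1 (mod 2).
s = (0, 1, 0, 1)^T — this equals column 5 of H (binary 0101), so error is at position 5.
Correct: flip bit 5 of r = 001111011001111 to get c = 001101011001111.


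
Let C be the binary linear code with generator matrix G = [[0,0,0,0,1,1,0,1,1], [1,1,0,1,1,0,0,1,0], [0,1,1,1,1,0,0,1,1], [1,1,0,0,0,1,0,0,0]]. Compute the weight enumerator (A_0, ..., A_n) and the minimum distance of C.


Weight distribution: A_0 = 1, A_2 = 1, A_3 = 3, A_4 = 5, A_5 = 4, A_6 = 1, A_7 = 1. Minimum distance d = 2.

Enumerate all 2^4 = 16 messages m ∈ F_2^4.
For each, compute codeword c = mG in F_2^9, then tally its weight.
  m = 0000 → c = 000000000, weight = 0.
  m = 1000 → c = 000011011, weight = 4.
  m = 0100 → c = 110110010, weight = 5.
  m = 1100 → c = 110101001, weight = 5.
  m = 0010 → c = 011110011, weight = 6.
  m = 1010 → c = 011101000, weight = 4.
  m = 0110 → c = 101000001, weight = 3.
  m = 1110 → c = 101011010, weight = 5.
  m = 0001 → c = 110001000, weight = 3.
  m = 1001 → c = 110010011, weight = 5.
  m = 0101 → c = 000111010, weight = 4.
  m = 1101 → c = 000100001, weight = 2.
  m = 0011 → c = 101111011, weight = 7.
  m = 1011 → c = 101100000, weight = 3.
  m = 0111 → c = 011001001, weight = 4.
  m = 1111 → c = 011010010, weight = 4.
Tally weights:
  weight 0: 1 codewords.
  weight 2: 1 codewords.
  weight 3: 3 codewords.
  weight 4: 5 codewords.
  weight 5: 4 codewords.
  weight 6: 1 codewords.
  weight 7: 1 codewords.
Minimum distance d = smallest w > 0 with A_w > 0 = 2.
Sanity: Σ A_w = 16 = 2^4 = 16 ✓.


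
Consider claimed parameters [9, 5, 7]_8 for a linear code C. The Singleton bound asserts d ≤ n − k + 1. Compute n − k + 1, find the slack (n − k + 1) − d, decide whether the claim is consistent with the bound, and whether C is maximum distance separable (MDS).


Singleton RHS = n − k + 1 = 5, slack = -2, bound violated (no such code; not MDS).

Singleton bound: d ≤ n − k + 1.
Here n = 9, k = 5, so n − k + 1 = 5.
Given d = 7, check d ≤ 5: NO.
Slack = (n − k + 1) − d = -2.
The slack is negative: d = 7 exceeds n − k + 1 = 5 by 2, so the Singleton bound is violated and no linear [9, 5, 7]_8 code can exist. In particular it is not MDS (MDS requires d = n − k + 1 exactly).
Description: the claimed parameters are [9, 5, 7]_8; such a code would be impossible (violates the Singleton bound).


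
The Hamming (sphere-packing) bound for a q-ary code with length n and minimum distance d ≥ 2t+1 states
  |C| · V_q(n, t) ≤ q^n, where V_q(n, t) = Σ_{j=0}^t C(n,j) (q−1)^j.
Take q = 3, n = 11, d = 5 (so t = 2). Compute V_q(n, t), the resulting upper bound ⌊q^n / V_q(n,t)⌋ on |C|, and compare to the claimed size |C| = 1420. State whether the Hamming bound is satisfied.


V_q(n, t) = 243, q^n = 177147, Hamming bound = 729, |C| = 1420 > bound (violated).

Step 1: Compute V_q(n, t) = Σ_{j=0}^2 C(n, j) (q−1)^j.
  j = 0: C(11,0)·(2)^0 = 1·1 = 1.
  j = 1: C(11,1)·(2)^1 = 11·2 = 22.
  j = 2: C(11,2)·(2)^2 = 55·4 = 220.
  V_q(n, t) = 1 + 22 + 220 = 243.
Step 2: q^n = 3^11 = 177147.
Step 3: Hamming bound ⌊q^n / V_q(n,t)⌋ = ⌊177147/243⌋ = 729.
Step 4: Compare |C| = 1420 to 729: violated.
The claimed |C| lies above the Hamming bound, so no 3-ary code of length 11 with d ≥ 5 can have 1420 codewords.


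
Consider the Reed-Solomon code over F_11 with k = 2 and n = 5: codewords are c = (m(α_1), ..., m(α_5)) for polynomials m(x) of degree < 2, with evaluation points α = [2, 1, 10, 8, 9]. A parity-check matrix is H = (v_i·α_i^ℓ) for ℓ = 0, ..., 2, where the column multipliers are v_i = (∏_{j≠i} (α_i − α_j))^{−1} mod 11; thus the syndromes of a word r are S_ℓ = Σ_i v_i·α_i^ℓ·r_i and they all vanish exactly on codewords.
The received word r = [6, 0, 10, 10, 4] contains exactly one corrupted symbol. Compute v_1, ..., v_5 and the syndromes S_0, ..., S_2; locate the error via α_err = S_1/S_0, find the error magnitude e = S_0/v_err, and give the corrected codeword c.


S = (8, 9, 6), error at position 4, error magnitude e = 1, c = [6, 0, 10, 9, 4].

Step 1: column multipliers v_i = (∏_{j≠i}(α_i − α_j))^{−1} mod 11.
  i = 1 (α = 2): (2−1)(2−10)(2−8)(2−9) = 1·(−8)·(−6)·(−7) = −336 ≡ 5, so v_1 = 5^{−1} = 9 (mod 11).
  i = 2 (α = 1): (1−2)(1−10)(1−8)(1−9) = (−1)·(−9)·(−7)·(−8) = 504 ≡ 9, so v_2 = 9^{−1} = 5 (mod 11).
  i = 3 (α = 10): (10−2)(10−1)(10−8)(10−9) = 8·9·2·1 = 144 ≡ 1, so v_3 = 1^{−1} = 1 (mod 11).
  i = 4 (α = 8): (8−2)(8−1)(8−10)(8−9) = 6·7·(−2)·(−1) = 84 ≡ 7, so v_4 = 7^{−1} = 8 (mod 11).
  i = 5 (α = 9): (9−2)(9−1)(9−10)(9−8) = 7·8·(−1)·1 = −56 ≡ 10, so v_5 = 10^{−1} = 10 (mod 11).
  v = [9, 5, 1, 8, 10].
Step 2: syndromes of r = [6, 0, 10, 10, 4] (all sums mod 11).
  S_0 = Σ v_i r_i = 9·6 + 5·0 + 1·10 + 8·10 + 10·4 = 184 ≡ 8.
  S_1 = Σ v_i α_i r_i = 9·2·6 + 5·1·0 + 1·10·10 + 8·8·10 + 10·9·4 = 1208 ≡ 9.
  α_i^2 mod 11 = [4, 1, 1, 9, 4].
  S_2 = Σ v_i α_i^2 r_i = 9·4·6 + 5·1·0 + 1·1·10 + 8·9·10 + 10·4·4 = 1106 ≡ 6.
  S = (8, 9, 6) ≠ 0, so r is not a codeword (an error is present).
Step 3: locate the error. For a single error e at position i, S_ℓ = v_i·e·α_i^ℓ, so α_err = S_1/S_0.
  S_0^{−1} = 8^{−1} = 7 (mod 11), so α_err = 9·7 = 63 ≡ 8 = α_4. Error position i = 4.
  Consistency check: S_2/S_1 = 6·5 = 30 ≡ 8 = α_err ✓ (single-error assumption holds).
Step 4: error magnitude e = S_0/v_4 = S_0·∏_{j≠4}(α_4 − α_j) = 8·7 = 56 ≡ 1 (mod 11).
Step 5: correct position 4: c_4 = r_4 − e = 10 − 1 ≡ 9 (mod 11). Hence c = [6, 0, 10, 9, 4].
  Check: interpolating c through the α_i gives m(x) = 5 + 6·x (degree < 2) with m(α_i) = c_i for every i, so c is indeed a codeword.


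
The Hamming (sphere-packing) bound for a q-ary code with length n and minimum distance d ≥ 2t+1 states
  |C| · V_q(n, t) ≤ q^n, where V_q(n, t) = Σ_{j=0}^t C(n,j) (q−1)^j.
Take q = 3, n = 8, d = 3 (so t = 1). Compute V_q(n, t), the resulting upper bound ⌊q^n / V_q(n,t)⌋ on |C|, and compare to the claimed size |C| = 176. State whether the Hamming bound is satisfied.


V_q(n, t) = 17, q^n = 6561, Hamming bound = 385, |C| = 176 ≤ bound (satisfied).

Step 1: Compute V_q(n, t) = Σ_{j=0}^1 C(n, j) (q−1)^j.
  j = 0: C(8,0)·(2)^0 = 1·1 = 1.
  j = 1: C(8,1)·(2)^1 = 8·2 = 16.
  V_q(n, t) = 1 + 16 = 17.
Step 2: q^n = 3^8 = 6561.
Step 3: Hamming bound ⌊q^n / V_q(n,t)⌋ = ⌊6561/17⌋ = 385.
Step 4: Compare |C| = 176 to 385: satisfied.
The claimed |C| lies below the Hamming bound.


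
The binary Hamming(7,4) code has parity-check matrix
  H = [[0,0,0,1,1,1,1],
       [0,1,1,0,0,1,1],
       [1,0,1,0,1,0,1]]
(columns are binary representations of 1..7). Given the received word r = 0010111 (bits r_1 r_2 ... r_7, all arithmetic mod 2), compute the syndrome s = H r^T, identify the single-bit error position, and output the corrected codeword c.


s = (1, 1, 1)^T, error position = 7, corrected codeword c = 0010110

Compute s = H r^T mod 2 one row at a time:
  s_1 = 0 + 1 + 1 + 1 = 3 ≡ 1 (mod 2).
  s_2 = 0 + 1 + 1 + 1 = 3 ≡ 1 (mod 2).
  s_3 = 0 + 1 + 1 + 1 = 3 ≡ 1 (mod 2).
s = (1, 1, 1)^T — this equals column 7 of H (binary 111), so error is at position 7.
Correct: flip bit 7 of r = 0010111 to get c = 0010110.


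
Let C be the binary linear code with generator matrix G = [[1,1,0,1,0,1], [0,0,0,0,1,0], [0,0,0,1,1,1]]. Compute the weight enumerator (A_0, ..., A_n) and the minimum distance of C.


Weight distribution: A_0 = 1, A_1 = 1, A_2 = 2, A_3 = 2, A_4 = 1, A_5 = 1. Minimum distance d = 1.

Enumerate all 2^3 = 8 messages m ∈ F_2^3.
For each, compute codeword c = mG in F_2^6, then tally its weight.
  m = 000 → c = 000000, weight = 0.
  m = 100 → c = 110101, weight = 4.
  m = 010 → c = 000010, weight = 1.
  m = 110 → c = 110111, weight = 5.
  m = 001 → c = 000111, weight = 3.
  m = 101 → c = 110010, weight = 3.
  m = 011 → c = 000101, weight = 2.
  m = 111 → c = 110000, weight = 2.
Tally weights:
  weight 0: 1 codewords.
  weight 1: 1 codewords.
  weight 2: 2 codewords.
  weight 3: 2 codewords.
  weight 4: 1 codewords.
  weight 5: 1 codewords.
Minimum distance d = smallest w > 0 with A_w > 0 = 1.
Sanity: Σ A_w = 8 = 2^3 = 8 ✓.


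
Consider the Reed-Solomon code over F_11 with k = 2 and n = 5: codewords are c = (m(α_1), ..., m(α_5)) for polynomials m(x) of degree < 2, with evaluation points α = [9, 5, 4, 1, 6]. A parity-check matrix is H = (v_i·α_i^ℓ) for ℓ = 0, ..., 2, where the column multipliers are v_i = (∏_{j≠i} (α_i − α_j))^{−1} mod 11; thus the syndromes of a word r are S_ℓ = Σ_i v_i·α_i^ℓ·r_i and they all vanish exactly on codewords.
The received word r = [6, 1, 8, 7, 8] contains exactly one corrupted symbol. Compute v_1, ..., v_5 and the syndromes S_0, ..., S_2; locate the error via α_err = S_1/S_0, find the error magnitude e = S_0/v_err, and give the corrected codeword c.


S = (1, 6, 3), error at position 5, error magnitude e = 3, c = [6, 1, 8, 7, 5].

Step 1: column multipliers v_i = (∏_{j≠i}(α_i − α_j))^{−1} mod 11.
  i = 1 (α = 9): (9−5)(9−4)(9−1)(9−6) = 4·5·8·3 = 480 ≡ 7, so v_1 = 7^{−1} = 8 (mod 11).
  i = 2 (α = 5): (5−9)(5−4)(5−1)(5−6) = (−4)·1·4·(−1) = 16 ≡ 5, so v_2 = 5^{−1} = 9 (mod 11).
  i = 3 (α = 4): (4−9)(4−5)(4−1)(4−6) = (−5)·(−1)·3·(−2) = −30 ≡ 3, so v_3 = 3^{−1} = 4 (mod 11).
  i = 4 (α = 1): (1−9)(1−5)(1−4)(1−6) = (−8)·(−4)·(−3)·(−5) = 480 ≡ 7, so v_4 = 7^{−1} = 8 (mod 11).
  i = 5 (α = 6): (6−9)(6−5)(6−4)(6−1) = (−3)·1·2·5 = −30 ≡ 3, so v_5 = 3^{−1} = 4 (mod 11).
  v = [8, 9, 4, 8, 4].
Step 2: syndromes of r = [6, 1, 8, 7, 8] (all sums mod 11).
  S_0 = Σ v_i r_i = 8·6 + 9·1 + 4·8 + 8·7 + 4·8 = 177 ≡ 1.
  S_1 = Σ v_i α_i r_i = 8·9·6 + 9·5·1 + 4·4·8 + 8·1·7 + 4·6·8 = 853 ≡ 6.
  α_i^2 mod 11 = [4, 3, 5, 1, 3].
  S_2 = Σ v_i α_i^2 r_i = 8·4·6 + 9·3·1 + 4·5·8 + 8·1·7 + 4·3·8 = 531 ≡ 3.
  S = (1, 6, 3) ≠ 0, so r is not a codeword (an error is present).
Step 3: locate the error. For a single error e at position i, S_ℓ = v_i·e·α_i^ℓ, so α_err = S_1/S_0.
  S_0^{−1} = 1^{−1} = 1 (mod 11), so α_err = 6·1 = 6 ≡ 6 = α_5. Error position i = 5.
  Consistency check: S_2/S_1 = 3·2 = 6 ≡ 6 = α_err ✓ (single-error assumption holds).
Step 4: error magnitude e = S_0/v_5 = S_0·∏_{j≠5}(α_5 − α_j) = 1·3 = 3 ≡ 3 (mod 11).
Step 5: correct position 5: c_5 = r_5 − e = 8 − 3 ≡ 5 (mod 11). Hence c = [6, 1, 8, 7, 5].
  Check: interpolating c through the α_i gives m(x) = 3 + 4·x (degree < 2) with m(α_i) = c_i for every i, so c is indeed a codeword.
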